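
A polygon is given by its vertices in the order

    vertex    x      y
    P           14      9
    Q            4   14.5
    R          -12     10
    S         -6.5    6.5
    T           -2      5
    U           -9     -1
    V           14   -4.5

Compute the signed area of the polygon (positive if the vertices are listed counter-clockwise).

319.5

Apply the surveyor's formula: 2A = Σ (x_i·y_{i+1} − x_{i+1}·y_i), indices taken mod 7.
Cross-terms: 167, 214, -13, -19.5, 47, 54.5, 189  ⇒  Σ = 639
Signed area = Σ/2 = 319.5 (positive ⇒ counter-clockwise traversal).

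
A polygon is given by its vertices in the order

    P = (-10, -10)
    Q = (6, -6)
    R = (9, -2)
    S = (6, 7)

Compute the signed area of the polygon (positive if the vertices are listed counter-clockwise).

123.5

Σ = (120) + (42) + (75) + (10) = 247
Signed area = Σ/2 = 123.5 (positive ⇒ counter-clockwise traversal).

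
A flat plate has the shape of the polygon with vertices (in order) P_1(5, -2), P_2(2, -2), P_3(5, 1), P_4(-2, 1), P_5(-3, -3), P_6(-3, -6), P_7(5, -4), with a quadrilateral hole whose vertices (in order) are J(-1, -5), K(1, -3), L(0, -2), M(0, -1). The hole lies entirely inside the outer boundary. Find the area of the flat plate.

Outer boundary:
Σ = (-6) + (12) + (7) + (9) + (9) + (42) + (10) = 83
Area = |Σ|/2 = 41.5.
Hole:
Σ = (8) + (-2) + (0) + (-1) = 5
Area = |Σ|/2 = 2.5.
Net area = 41.5 − 2.5 = 39.

39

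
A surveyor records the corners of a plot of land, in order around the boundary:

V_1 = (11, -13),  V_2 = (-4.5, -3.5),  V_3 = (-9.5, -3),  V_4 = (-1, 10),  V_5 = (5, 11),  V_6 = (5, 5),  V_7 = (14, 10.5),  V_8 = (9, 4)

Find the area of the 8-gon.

261.375

Apply the shoelace formula: 2A = Σ (x_i·y_{i+1} − x_{i+1}·y_i), indices taken mod 8.
Σ = (-97) + (-19.75) + (-98) + (-61) + (-30) + (-17.5) + (-38.5) + (-161) = -522.75
Area = |Σ|/2 = 261.375.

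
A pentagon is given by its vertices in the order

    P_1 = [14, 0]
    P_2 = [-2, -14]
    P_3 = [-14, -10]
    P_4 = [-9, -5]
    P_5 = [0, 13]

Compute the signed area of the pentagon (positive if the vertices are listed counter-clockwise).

-345.5

Apply the surveyor's formula: 2A = Σ (x_i·y_{i+1} − x_{i+1}·y_i), indices taken mod 5.
Σ = (-196) + (-176) + (-20) + (-117) + (-182) = -691
Signed area = Σ/2 = -345.5 (negative ⇒ clockwise traversal).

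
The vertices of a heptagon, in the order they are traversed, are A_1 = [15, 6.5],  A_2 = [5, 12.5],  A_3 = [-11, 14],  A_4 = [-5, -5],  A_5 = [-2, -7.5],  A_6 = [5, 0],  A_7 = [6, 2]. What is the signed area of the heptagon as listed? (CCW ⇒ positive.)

Σ = (155) + (207.5) + (125) + (27.5) + (37.5) + (10) + (9) = 571.5
Signed area = Σ/2 = 285.75 (positive ⇒ counter-clockwise traversal).

285.75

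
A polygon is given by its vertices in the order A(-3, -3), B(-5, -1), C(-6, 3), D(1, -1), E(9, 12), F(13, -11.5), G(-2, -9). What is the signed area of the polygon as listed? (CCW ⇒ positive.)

Cross-terms: -12, -21, 3, 21, -259.5, -140, -21  ⇒  Σ = -429.5
Signed area = Σ/2 = -214.75 (negative ⇒ clockwise traversal).

-214.75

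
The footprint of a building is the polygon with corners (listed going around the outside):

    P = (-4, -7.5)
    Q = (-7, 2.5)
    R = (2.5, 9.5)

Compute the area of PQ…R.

58

Cross-terms: -62.5, -72.75, 19.25  ⇒  Σ = -116
Area = |Σ|/2 = 58.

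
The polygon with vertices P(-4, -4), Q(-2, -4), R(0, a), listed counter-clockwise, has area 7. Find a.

The doubled signed area Σ (x_i y_{i+1} − x_{i+1} y_i) is linear in a.
With a=0 it equals 8; the coefficient of a is 2 (from the two edges through R).
So 2·a + 8 = 2·7 = 14 ⇒ a = 3.

3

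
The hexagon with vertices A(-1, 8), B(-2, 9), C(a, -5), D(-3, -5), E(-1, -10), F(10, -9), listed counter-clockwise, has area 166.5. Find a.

Write out the shoelace sum; only the two edges meeting at C involve a:
2·Area = [((-2)·(-5) − a·9) + (a·(-5) − (-3)·(-5))] + 212
       = -14·a + 207 = 333
⇒ a = -9.

-9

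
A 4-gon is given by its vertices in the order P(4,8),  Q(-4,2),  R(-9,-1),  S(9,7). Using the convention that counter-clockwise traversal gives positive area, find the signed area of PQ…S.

26

Apply the shoelace formula: 2A = Σ (x_i·y_{i+1} − x_{i+1}·y_i), indices taken mod 4.
Σ = (40) + (22) + (-54) + (44) = 52
Signed area = Σ/2 = 26 (positive ⇒ counter-clockwise traversal).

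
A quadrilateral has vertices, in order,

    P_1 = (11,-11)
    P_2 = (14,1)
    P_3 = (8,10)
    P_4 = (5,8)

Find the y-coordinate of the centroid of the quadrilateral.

23/24

Apply the shoelace formula. First the cross-terms c_i = x_i·y_{i+1} − x_{i+1}·y_i:
  165, 132, 14, -143  ⇒  2A = 168, A = 84.
Then Σ (y_i + y_{i+1})·c_i = 483, so ȳ = 483 / (6·84) = 23/24.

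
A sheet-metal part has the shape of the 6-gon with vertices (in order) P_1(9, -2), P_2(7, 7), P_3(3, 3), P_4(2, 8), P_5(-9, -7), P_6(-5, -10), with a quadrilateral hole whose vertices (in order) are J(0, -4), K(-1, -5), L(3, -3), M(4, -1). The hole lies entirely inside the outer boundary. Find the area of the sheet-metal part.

150.5

Outer boundary:
Σ = (77) + (0) + (18) + (58) + (55) + (100) = 308
Area = |Σ|/2 = 154.
Hole:
Σ = (-4) + (18) + (9) + (-16) = 7
Area = |Σ|/2 = 3.5.
Net area = 154 − 3.5 = 150.5.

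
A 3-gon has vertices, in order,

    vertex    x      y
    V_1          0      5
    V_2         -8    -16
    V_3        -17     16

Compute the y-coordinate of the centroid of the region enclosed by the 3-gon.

Apply the surveyor's formula. First the cross-terms c_i = x_i·y_{i+1} − x_{i+1}·y_i:
  40, -400, -85  ⇒  2A = -445, A = -222.5.
Then Σ (y_i + y_{i+1})·c_i = -2225, so ȳ = -2225 / (6·(-222.5)) = 5/3.

5/3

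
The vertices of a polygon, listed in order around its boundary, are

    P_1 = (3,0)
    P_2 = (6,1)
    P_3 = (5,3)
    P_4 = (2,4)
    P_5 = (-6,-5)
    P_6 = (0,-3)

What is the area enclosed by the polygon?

35.5

Σ = (3) + (13) + (14) + (14) + (18) + (9) = 71
Area = |Σ|/2 = 35.5.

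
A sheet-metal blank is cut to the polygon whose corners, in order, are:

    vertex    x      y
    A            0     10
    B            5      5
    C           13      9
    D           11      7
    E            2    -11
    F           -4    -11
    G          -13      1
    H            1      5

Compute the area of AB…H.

241

Σ = (-50) + (-20) + (-8) + (-135) + (-66) + (-147) + (-66) + (10) = -482
Area = |Σ|/2 = 241.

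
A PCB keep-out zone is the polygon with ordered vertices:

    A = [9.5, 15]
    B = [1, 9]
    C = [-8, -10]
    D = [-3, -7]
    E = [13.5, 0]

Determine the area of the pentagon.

Apply the shoelace (surveyor's) formula: 2A = Σ (x_i·y_{i+1} − x_{i+1}·y_i), indices taken mod 5.
A→B: (9.5)(9) − (1)(15) = 70.5
B→C: (1)(-10) − (-8)(9) = 62
C→D: (-8)(-7) − (-3)(-10) = 26
D→E: (-3)(0) − (13.5)(-7) = 94.5
E→A: (13.5)(15) − (9.5)(0) = 202.5
Σ = 455.5
Area = |Σ|/2 = 227.75.

227.75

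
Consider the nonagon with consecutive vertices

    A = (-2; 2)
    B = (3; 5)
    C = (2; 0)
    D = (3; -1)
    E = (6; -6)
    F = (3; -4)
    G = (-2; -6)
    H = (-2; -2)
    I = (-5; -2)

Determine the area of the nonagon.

50

Cross-terms: -16, -10, -2, -12, -6, -26, -8, -6, -14  ⇒  Σ = -100
Area = |Σ|/2 = 50.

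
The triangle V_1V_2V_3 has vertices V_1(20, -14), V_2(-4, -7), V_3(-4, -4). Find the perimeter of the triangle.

|V_1V_2| = √((-24)² + (7)²) = √625 = 25
|V_2V_3| = √((0)² + (3)²) = √9 = 3
|V_3V_1| = √((24)² + (-10)²) = √676 = 26
Perimeter = 25 + 3 + 26 = 54.

54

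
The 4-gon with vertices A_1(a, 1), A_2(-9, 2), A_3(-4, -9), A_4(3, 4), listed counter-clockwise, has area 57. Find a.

-1

The doubled signed area Σ (x_i y_{i+1} − x_{i+1} y_i) is linear in a.
With a=0 it equals 112; the coefficient of a is -2 (from the two edges through A_1).
So -2·a + 112 = 2·57 = 114 ⇒ a = -1.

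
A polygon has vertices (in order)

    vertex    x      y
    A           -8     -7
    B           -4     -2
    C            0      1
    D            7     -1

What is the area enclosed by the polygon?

Apply the shoelace formula: 2A = Σ (x_i·y_{i+1} − x_{i+1}·y_i), indices taken mod 4.
Σ = (-12) + (-4) + (-7) + (-57) = -80
Area = |Σ|/2 = 40.

40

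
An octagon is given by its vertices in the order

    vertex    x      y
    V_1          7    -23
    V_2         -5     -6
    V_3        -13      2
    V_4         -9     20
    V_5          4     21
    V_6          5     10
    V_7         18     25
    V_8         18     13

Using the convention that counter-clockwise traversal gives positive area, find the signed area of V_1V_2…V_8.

Apply the surveyor's formula: 2A = Σ (x_i·y_{i+1} − x_{i+1}·y_i), indices taken mod 8.
Σ = (-157) + (-88) + (-242) + (-269) + (-65) + (-55) + (-216) + (-505) = -1597
Signed area = Σ/2 = -798.5 (negative ⇒ clockwise traversal).

-798.5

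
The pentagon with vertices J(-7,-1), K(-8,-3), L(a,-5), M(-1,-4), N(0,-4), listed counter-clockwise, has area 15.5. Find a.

-7

Write out the shoelace sum; only the two edges meeting at L involve a:
2·Area = [((-8)·(-5) − a·(-3)) + (a·(-4) − (-1)·(-5))] + -11
       = -1·a + 24 = 31
⇒ a = -7.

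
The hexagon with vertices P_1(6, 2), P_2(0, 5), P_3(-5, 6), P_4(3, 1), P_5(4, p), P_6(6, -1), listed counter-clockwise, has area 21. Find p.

Write out the shoelace sum; only the two edges meeting at P_5 involve p:
2·Area = [(3·p − 4·1) + (4·(-1) − 6·p)] + 50
       = -3·p + 42 = 42
⇒ p = 0.

0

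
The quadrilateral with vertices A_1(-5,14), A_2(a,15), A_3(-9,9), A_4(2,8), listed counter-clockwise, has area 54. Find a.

Write out the shoelace sum; only the two edges meeting at A_2 involve a:
2·Area = [((-5)·15 − a·14) + (a·9 − (-9)·15)] + -22
       = -5·a + 38 = 108
⇒ a = -14.

-14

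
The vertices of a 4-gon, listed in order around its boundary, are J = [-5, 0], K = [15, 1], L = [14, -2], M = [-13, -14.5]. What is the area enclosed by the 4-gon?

175.25

Σ = (-5) + (-44) + (-229) + (-72.5) = -350.5
Area = |Σ|/2 = 175.25.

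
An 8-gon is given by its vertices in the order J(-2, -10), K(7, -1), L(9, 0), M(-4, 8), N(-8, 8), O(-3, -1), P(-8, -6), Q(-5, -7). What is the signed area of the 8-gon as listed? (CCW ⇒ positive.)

144.5

Apply Gauss's area formula: 2A = Σ (x_i·y_{i+1} − x_{i+1}·y_i), indices taken mod 8.
Cross-terms: 72, 9, 72, 32, 32, 10, 26, 36  ⇒  Σ = 289
Signed area = Σ/2 = 144.5 (positive ⇒ counter-clockwise traversal).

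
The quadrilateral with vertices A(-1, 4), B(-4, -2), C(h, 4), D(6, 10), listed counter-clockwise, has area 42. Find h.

6

Write out the shoelace sum; only the two edges meeting at C involve h:
2·Area = [((-4)·4 − h·(-2)) + (h·10 − 6·4)] + 52
       = 12·h + 12 = 84
⇒ h = 6.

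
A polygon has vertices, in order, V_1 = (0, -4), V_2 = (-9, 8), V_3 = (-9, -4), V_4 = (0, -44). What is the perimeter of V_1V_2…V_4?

|V_1V_2| = √((-9)² + (12)²) = √225 = 15
|V_2V_3| = √((0)² + (-12)²) = √144 = 12
|V_3V_4| = √((9)² + (-40)²) = √1681 = 41
|V_4V_1| = √((0)² + (40)²) = √1600 = 40
Perimeter = 15 + 12 + 41 + 40 = 108.

108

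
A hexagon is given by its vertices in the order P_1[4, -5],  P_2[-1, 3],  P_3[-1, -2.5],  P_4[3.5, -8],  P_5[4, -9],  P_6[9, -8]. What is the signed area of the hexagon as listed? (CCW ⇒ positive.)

32.875

Apply Gauss's area formula: 2A = Σ (x_i·y_{i+1} − x_{i+1}·y_i), indices taken mod 6.
Σ = (7) + (5.5) + (16.75) + (0.5) + (49) + (-13) = 65.75
Signed area = Σ/2 = 32.875 (positive ⇒ counter-clockwise traversal).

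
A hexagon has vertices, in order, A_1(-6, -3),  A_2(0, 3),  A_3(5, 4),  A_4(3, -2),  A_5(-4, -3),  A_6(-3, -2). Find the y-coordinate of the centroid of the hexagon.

Apply the shoelace (surveyor's) formula. First the cross-terms c_i = x_i·y_{i+1} − x_{i+1}·y_i:
  -18, -15, -22, -17, -1, -3  ⇒  2A = -76, A = -38.
Then Σ (y_i + y_{i+1})·c_i = -44, so ȳ = -44 / (6·(-38)) = 11/57.

11/57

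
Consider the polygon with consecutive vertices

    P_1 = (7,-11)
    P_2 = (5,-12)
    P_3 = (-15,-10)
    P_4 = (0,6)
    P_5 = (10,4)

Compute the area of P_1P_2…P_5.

273.5

Apply the shoelace formula: 2A = Σ (x_i·y_{i+1} − x_{i+1}·y_i), indices taken mod 5.
Σ = (-29) + (-230) + (-90) + (-60) + (-138) = -547
Area = |Σ|/2 = 273.5.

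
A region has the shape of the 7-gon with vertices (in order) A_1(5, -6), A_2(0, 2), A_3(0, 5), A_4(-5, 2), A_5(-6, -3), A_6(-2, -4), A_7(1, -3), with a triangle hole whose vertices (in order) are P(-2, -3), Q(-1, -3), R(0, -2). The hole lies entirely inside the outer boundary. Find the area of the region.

49

Outer boundary:
Cross-terms: 10, 0, 25, 27, 18, 10, 9  ⇒  Σ = 99
Area = |Σ|/2 = 49.5.
Hole:
Apply the shoelace formula: 2A = Σ (x_i·y_{i+1} − x_{i+1}·y_i), indices taken mod 3.
Σ = (3) + (2) + (-4) = 1
Area = |Σ|/2 = 0.5.
Net area = 49.5 − 0.5 = 49.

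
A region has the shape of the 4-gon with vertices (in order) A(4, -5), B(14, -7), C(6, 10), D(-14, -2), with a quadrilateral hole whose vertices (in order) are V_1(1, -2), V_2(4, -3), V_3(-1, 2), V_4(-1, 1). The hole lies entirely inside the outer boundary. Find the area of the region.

Outer boundary:
Apply the surveyor's formula: 2A = Σ (x_i·y_{i+1} − x_{i+1}·y_i), indices taken mod 4.
Σ = (42) + (182) + (128) + (78) = 430
Area = |Σ|/2 = 215.
Hole:
V_1→V_2: (1)(-3) − (4)(-2) = 5
V_2→V_3: (4)(2) − (-1)(-3) = 5
V_3→V_4: (-1)(1) − (-1)(2) = 1
V_4→V_1: (-1)(-2) − (1)(1) = 1
Σ = 12
Area = |Σ|/2 = 6.
Net area = 215 − 6 = 209.

209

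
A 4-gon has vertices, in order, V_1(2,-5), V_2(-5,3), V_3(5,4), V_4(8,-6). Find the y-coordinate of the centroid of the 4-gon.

Apply the shoelace formula. First the cross-terms c_i = x_i·y_{i+1} − x_{i+1}·y_i:
  -19, -35, -62, -28  ⇒  2A = -144, A = -72.
Then Σ (y_i + y_{i+1})·c_i = 225, so ȳ = 225 / (6·(-72)) = -25/48.

-25/48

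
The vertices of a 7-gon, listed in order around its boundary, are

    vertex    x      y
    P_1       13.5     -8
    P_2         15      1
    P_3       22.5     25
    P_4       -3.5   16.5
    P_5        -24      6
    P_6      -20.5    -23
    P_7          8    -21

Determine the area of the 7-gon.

Apply the shoelace formula: 2A = Σ (x_i·y_{i+1} − x_{i+1}·y_i), indices taken mod 7.
Cross-terms: 133.5, 352.5, 458.75, 375, 675, 614.5, 219.5  ⇒  Σ = 2828.75
Area = |Σ|/2 = 1414.375.

1414.375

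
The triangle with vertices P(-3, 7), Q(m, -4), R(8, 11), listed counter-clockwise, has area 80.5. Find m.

7

Write out the shoelace sum; only the two edges meeting at Q involve m:
2·Area = [((-3)·(-4) − m·7) + (m·11 − 8·(-4))] + 89
       = 4·m + 133 = 161
⇒ m = 7.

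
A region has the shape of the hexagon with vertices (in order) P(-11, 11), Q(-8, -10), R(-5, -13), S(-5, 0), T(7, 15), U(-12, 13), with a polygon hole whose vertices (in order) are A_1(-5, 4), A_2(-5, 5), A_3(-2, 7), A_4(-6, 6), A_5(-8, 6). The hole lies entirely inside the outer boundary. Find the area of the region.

192

Outer boundary:
Apply the surveyor's formula: 2A = Σ (x_i·y_{i+1} − x_{i+1}·y_i), indices taken mod 6.
Cross-terms: 198, 54, -65, -75, 271, 11  ⇒  Σ = 394
Area = |Σ|/2 = 197.
Hole:
Apply the shoelace formula: 2A = Σ (x_i·y_{i+1} − x_{i+1}·y_i), indices taken mod 5.
Σ = (-5) + (-25) + (30) + (12) + (-2) = 10
Area = |Σ|/2 = 5.
Net area = 197 − 5 = 192.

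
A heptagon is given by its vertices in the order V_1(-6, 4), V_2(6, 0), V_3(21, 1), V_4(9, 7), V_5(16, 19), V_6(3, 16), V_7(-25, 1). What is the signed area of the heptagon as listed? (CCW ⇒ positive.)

343.5

Apply the surveyor's formula: 2A = Σ (x_i·y_{i+1} − x_{i+1}·y_i), indices taken mod 7.
Cross-terms: -24, 6, 138, 59, 199, 403, -94  ⇒  Σ = 687
Signed area = Σ/2 = 343.5 (positive ⇒ counter-clockwise traversal).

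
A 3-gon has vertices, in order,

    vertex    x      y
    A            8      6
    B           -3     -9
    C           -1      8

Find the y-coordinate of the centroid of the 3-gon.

Apply the shoelace (surveyor's) formula. First the cross-terms c_i = x_i·y_{i+1} − x_{i+1}·y_i:
  -54, -33, -70  ⇒  2A = -157, A = -78.5.
Then Σ (y_i + y_{i+1})·c_i = -785, so ȳ = -785 / (6·(-78.5)) = 5/3.

5/3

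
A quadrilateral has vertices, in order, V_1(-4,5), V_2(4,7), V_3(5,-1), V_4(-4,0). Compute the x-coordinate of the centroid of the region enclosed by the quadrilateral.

65/111

Apply Gauss's area formula. First the cross-terms c_i = x_i·y_{i+1} − x_{i+1}·y_i:
  -48, -39, -4, -20  ⇒  2A = -111, A = -55.5.
Then Σ (x_i + x_{i+1})·c_i = -195, so x̄ = -195 / (6·(-55.5)) = 65/111.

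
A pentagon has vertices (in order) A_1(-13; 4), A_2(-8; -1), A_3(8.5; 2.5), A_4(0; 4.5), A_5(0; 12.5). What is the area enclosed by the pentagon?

Apply the shoelace (surveyor's) formula: 2A = Σ (x_i·y_{i+1} − x_{i+1}·y_i), indices taken mod 5.
Σ = (45) + (-11.5) + (38.25) + (0) + (162.5) = 234.25
Area = |Σ|/2 = 117.125.

117.125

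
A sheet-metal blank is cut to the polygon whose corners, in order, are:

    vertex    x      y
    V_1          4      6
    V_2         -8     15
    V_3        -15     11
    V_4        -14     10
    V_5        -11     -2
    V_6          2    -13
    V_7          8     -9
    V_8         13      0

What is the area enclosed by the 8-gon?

Apply the shoelace formula: 2A = Σ (x_i·y_{i+1} − x_{i+1}·y_i), indices taken mod 8.
Σ = (108) + (137) + (4) + (138) + (147) + (86) + (117) + (78) = 815
Area = |Σ|/2 = 407.5.

407.5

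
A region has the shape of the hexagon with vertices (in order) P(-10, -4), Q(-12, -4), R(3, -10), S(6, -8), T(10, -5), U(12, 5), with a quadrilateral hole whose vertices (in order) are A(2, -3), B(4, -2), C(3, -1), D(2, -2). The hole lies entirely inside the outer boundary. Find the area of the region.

159

Outer boundary:
Apply the shoelace (surveyor's) formula: 2A = Σ (x_i·y_{i+1} − x_{i+1}·y_i), indices taken mod 6.
Σ = (-8) + (132) + (36) + (50) + (110) + (2) = 322
Area = |Σ|/2 = 161.
Hole:
Σ = (8) + (2) + (-4) + (-2) = 4
Area = |Σ|/2 = 2.
Net area = 161 − 2 = 159.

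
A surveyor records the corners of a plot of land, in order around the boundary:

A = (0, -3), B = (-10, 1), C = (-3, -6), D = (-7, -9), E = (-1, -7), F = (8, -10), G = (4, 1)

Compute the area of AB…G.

80

Apply the shoelace formula: 2A = Σ (x_i·y_{i+1} − x_{i+1}·y_i), indices taken mod 7.
Σ = (-30) + (63) + (-15) + (40) + (66) + (48) + (-12) = 160
Area = |Σ|/2 = 80.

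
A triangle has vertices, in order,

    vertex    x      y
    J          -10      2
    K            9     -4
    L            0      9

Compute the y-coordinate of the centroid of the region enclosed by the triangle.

7/3

Apply Gauss's area formula. First the cross-terms c_i = x_i·y_{i+1} − x_{i+1}·y_i:
  22, 81, 90  ⇒  2A = 193, A = 96.5.
Then Σ (y_i + y_{i+1})·c_i = 1351, so ȳ = 1351 / (6·96.5) = 7/3.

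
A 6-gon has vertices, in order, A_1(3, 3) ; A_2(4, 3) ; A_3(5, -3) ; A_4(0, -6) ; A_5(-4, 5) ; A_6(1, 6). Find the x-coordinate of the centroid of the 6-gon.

0.7578125

Apply the surveyor's formula. First the cross-terms c_i = x_i·y_{i+1} − x_{i+1}·y_i:
  -3, -27, -30, -24, -29, -15  ⇒  2A = -128, A = -64.
Then Σ (x_i + x_{i+1})·c_i = -291, so x̄ = -291 / (6·(-64)) = 0.7578125.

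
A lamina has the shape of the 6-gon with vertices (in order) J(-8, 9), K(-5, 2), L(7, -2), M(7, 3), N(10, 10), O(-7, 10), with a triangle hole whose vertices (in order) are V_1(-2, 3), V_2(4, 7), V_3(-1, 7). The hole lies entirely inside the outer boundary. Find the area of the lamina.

Outer boundary:
Cross-terms: 29, -4, 35, 40, 170, 17  ⇒  Σ = 287
Area = |Σ|/2 = 143.5.
Hole:
Σ = (-26) + (35) + (11) = 20
Area = |Σ|/2 = 10.
Net area = 143.5 − 10 = 133.5.

133.5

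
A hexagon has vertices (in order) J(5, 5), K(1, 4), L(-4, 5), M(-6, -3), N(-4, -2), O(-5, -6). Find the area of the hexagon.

48.5

Σ = (15) + (21) + (42) + (0) + (14) + (5) = 97
Area = |Σ|/2 = 48.5.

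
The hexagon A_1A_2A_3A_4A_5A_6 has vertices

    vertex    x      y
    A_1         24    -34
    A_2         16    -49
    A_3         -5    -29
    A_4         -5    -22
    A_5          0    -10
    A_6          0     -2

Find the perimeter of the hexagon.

114

|A_1A_2| = √((-8)² + (-15)²) = √289 = 17
|A_2A_3| = √((-21)² + (20)²) = √841 = 29
|A_3A_4| = √((0)² + (7)²) = √49 = 7
|A_4A_5| = √((5)² + (12)²) = √169 = 13
|A_5A_6| = √((0)² + (8)²) = √64 = 8
|A_6A_1| = √((24)² + (-32)²) = √1600 = 40
Perimeter = 17 + 29 + 7 + 13 + 8 + 40 = 114.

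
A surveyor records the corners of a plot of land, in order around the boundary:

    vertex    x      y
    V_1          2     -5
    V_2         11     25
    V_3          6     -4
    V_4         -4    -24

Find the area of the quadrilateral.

90.5

Cross-terms: 105, -194, -160, 68  ⇒  Σ = -181
Area = |Σ|/2 = 90.5.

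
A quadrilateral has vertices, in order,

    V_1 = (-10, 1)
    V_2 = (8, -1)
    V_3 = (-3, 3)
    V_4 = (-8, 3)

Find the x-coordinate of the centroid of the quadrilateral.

Apply the shoelace (surveyor's) formula. First the cross-terms c_i = x_i·y_{i+1} − x_{i+1}·y_i:
  2, 21, 15, 22  ⇒  2A = 60, A = 30.
Then Σ (x_i + x_{i+1})·c_i = -460, so x̄ = -460 / (6·30) = -23/9.

-23/9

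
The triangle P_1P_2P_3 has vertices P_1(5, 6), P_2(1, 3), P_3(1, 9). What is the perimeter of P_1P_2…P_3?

16

|P_1P_2| = √((-4)² + (-3)²) = √25 = 5
|P_2P_3| = √((0)² + (6)²) = √36 = 6
|P_3P_1| = √((4)² + (-3)²) = √25 = 5
Perimeter = 5 + 6 + 5 = 16.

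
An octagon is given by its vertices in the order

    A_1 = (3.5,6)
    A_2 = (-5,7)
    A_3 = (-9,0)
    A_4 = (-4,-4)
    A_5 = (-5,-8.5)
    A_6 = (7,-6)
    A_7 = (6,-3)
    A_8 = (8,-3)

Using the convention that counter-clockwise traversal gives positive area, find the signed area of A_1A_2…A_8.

Apply the shoelace (surveyor's) formula: 2A = Σ (x_i·y_{i+1} − x_{i+1}·y_i), indices taken mod 8.
Σ = (54.5) + (63) + (36) + (14) + (89.5) + (15) + (6) + (58.5) = 336.5
Signed area = Σ/2 = 168.25 (positive ⇒ counter-clockwise traversal).

168.25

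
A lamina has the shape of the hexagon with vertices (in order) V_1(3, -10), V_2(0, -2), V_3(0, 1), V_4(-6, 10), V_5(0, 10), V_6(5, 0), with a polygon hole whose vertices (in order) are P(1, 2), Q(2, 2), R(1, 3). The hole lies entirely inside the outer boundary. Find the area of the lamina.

Outer boundary:
Apply the shoelace formula: 2A = Σ (x_i·y_{i+1} − x_{i+1}·y_i), indices taken mod 6.
Σ = (-6) + (0) + (6) + (-60) + (-50) + (-50) = -160
Area = |Σ|/2 = 80.
Hole:
Σ = (-2) + (4) + (-1) = 1
Area = |Σ|/2 = 0.5.
Net area = 80 − 0.5 = 79.5.

79.5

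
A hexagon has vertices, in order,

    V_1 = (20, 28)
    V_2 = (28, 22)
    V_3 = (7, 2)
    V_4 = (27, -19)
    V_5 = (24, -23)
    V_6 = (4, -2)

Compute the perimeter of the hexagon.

136

|V_1V_2| = √((8)² + (-6)²) = √100 = 10
|V_2V_3| = √((-21)² + (-20)²) = √841 = 29
|V_3V_4| = √((20)² + (-21)²) = √841 = 29
|V_4V_5| = √((-3)² + (-4)²) = √25 = 5
|V_5V_6| = √((-20)² + (21)²) = √841 = 29
|V_6V_1| = √((16)² + (30)²) = √1156 = 34
Perimeter = 10 + 29 + 29 + 5 + 29 + 34 = 136.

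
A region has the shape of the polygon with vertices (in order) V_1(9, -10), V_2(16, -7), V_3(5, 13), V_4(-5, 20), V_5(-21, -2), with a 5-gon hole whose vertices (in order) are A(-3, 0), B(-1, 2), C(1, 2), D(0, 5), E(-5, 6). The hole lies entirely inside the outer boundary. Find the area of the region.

562.5

Outer boundary:
Apply the shoelace formula: 2A = Σ (x_i·y_{i+1} − x_{i+1}·y_i), indices taken mod 5.
Σ = (97) + (243) + (165) + (430) + (228) = 1163
Area = |Σ|/2 = 581.5.
Hole:
Apply the shoelace (surveyor's) formula: 2A = Σ (x_i·y_{i+1} − x_{i+1}·y_i), indices taken mod 5.
A→B: (-3)(2) − (-1)(0) = -6
B→C: (-1)(2) − (1)(2) = -4
C→D: (1)(5) − (0)(2) = 5
D→E: (0)(6) − (-5)(5) = 25
E→A: (-5)(0) − (-3)(6) = 18
Σ = 38
Area = |Σ|/2 = 19.
Net area = 581.5 − 19 = 562.5.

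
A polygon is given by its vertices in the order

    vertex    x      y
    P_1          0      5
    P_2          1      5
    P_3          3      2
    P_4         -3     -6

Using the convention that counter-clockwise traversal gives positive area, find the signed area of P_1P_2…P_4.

-22.5

P_1→P_2: (0)(5) − (1)(5) = -5
P_2→P_3: (1)(2) − (3)(5) = -13
P_3→P_4: (3)(-6) − (-3)(2) = -12
P_4→P_1: (-3)(5) − (0)(-6) = -15
Σ = -45
Signed area = Σ/2 = -22.5 (negative ⇒ clockwise traversal).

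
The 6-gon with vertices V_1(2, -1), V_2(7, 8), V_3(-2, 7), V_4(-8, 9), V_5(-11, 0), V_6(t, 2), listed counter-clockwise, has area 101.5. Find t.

-4

The doubled signed area Σ (x_i y_{i+1} − x_{i+1} y_i) is linear in t.
With t=0 it equals 199; the coefficient of t is -1 (from the two edges through V_6).
So -1·t + 199 = 2·101.5 = 203 ⇒ t = -4.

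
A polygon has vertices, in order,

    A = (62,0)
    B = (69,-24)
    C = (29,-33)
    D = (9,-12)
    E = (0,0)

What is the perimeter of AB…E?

172

|AB| = √((7)² + (-24)²) = √625 = 25
|BC| = √((-40)² + (-9)²) = √1681 = 41
|CD| = √((-20)² + (21)²) = √841 = 29
|DE| = √((-9)² + (12)²) = √225 = 15
|EA| = √((62)² + (0)²) = √3844 = 62
Perimeter = 25 + 41 + 29 + 15 + 62 = 172.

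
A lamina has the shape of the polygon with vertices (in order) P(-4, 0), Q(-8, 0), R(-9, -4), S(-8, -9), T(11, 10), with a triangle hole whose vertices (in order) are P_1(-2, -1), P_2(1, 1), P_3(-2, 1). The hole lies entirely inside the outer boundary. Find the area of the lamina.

Outer boundary:
Apply Gauss's area formula: 2A = Σ (x_i·y_{i+1} − x_{i+1}·y_i), indices taken mod 5.
Cross-terms: 0, 32, 49, 19, 40  ⇒  Σ = 140
Area = |Σ|/2 = 70.
Hole:
Cross-terms: -1, 3, 4  ⇒  Σ = 6
Area = |Σ|/2 = 3.
Net area = 70 − 3 = 67.

67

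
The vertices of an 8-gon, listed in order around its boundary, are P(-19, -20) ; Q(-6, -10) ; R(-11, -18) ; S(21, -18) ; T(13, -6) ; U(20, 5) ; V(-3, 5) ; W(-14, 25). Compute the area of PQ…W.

Apply the surveyor's formula: 2A = Σ (x_i·y_{i+1} − x_{i+1}·y_i), indices taken mod 8.
P→Q: (-19)(-10) − (-6)(-20) = 70
Q→R: (-6)(-18) − (-11)(-10) = -2
R→S: (-11)(-18) − (21)(-18) = 576
S→T: (21)(-6) − (13)(-18) = 108
T→U: (13)(5) − (20)(-6) = 185
U→V: (20)(5) − (-3)(5) = 115
V→W: (-3)(25) − (-14)(5) = -5
W→P: (-14)(-20) − (-19)(25) = 755
Σ = 1802
Area = |Σ|/2 = 901.

901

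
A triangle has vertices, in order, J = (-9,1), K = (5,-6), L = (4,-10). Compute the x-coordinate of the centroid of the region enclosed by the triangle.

Apply the surveyor's formula. First the cross-terms c_i = x_i·y_{i+1} − x_{i+1}·y_i:
  49, -26, -86  ⇒  2A = -63, A = -31.5.
Then Σ (x_i + x_{i+1})·c_i = 0, so x̄ = 0 / (6·(-31.5)) = 0.

0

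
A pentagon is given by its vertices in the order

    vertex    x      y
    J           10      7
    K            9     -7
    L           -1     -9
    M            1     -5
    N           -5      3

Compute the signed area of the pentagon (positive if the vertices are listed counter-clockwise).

Apply Gauss's area formula: 2A = Σ (x_i·y_{i+1} − x_{i+1}·y_i), indices taken mod 5.
Cross-terms: -133, -88, 14, -22, -65  ⇒  Σ = -294
Signed area = Σ/2 = -147 (negative ⇒ clockwise traversal).

-147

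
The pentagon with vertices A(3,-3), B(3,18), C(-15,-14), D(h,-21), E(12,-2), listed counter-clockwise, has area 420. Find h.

The doubled signed area Σ (x_i y_{i+1} − x_{i+1} y_i) is linear in h.
With h=0 it equals 828; the coefficient of h is 12 (from the two edges through D).
So 12·h + 828 = 2·420 = 840 ⇒ h = 1.

1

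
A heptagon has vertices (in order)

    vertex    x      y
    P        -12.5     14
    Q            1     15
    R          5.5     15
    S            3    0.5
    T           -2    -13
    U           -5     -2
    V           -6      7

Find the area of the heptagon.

226.875

Apply Gauss's area formula: 2A = Σ (x_i·y_{i+1} − x_{i+1}·y_i), indices taken mod 7.
P→Q: (-12.5)(15) − (1)(14) = -201.5
Q→R: (1)(15) − (5.5)(15) = -67.5
R→S: (5.5)(0.5) − (3)(15) = -42.25
S→T: (3)(-13) − (-2)(0.5) = -38
T→U: (-2)(-2) − (-5)(-13) = -61
U→V: (-5)(7) − (-6)(-2) = -47
V→P: (-6)(14) − (-12.5)(7) = 3.5
Σ = -453.75
Area = |Σ|/2 = 226.875.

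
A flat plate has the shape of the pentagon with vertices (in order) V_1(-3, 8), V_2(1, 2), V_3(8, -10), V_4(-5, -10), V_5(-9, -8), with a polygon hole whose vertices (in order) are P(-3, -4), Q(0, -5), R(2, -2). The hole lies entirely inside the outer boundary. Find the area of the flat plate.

152.5

Outer boundary:
Apply the surveyor's formula: 2A = Σ (x_i·y_{i+1} − x_{i+1}·y_i), indices taken mod 5.
Σ = (-14) + (-26) + (-130) + (-50) + (-96) = -316
Area = |Σ|/2 = 158.
Hole:
Apply Gauss's area formula: 2A = Σ (x_i·y_{i+1} − x_{i+1}·y_i), indices taken mod 3.
Σ = (15) + (10) + (-14) = 11
Area = |Σ|/2 = 5.5.
Net area = 158 − 5.5 = 152.5.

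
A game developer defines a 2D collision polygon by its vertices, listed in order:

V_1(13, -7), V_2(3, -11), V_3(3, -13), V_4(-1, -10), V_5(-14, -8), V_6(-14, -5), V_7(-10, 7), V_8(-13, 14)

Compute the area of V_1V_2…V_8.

316.5

Apply Gauss's area formula: 2A = Σ (x_i·y_{i+1} − x_{i+1}·y_i), indices taken mod 8.
Cross-terms: -122, -6, -43, -132, -42, -148, -49, -91  ⇒  Σ = -633
Area = |Σ|/2 = 316.5.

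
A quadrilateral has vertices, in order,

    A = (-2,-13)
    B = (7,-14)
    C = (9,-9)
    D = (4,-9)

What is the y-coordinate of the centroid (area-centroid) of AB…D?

-2312/201

Apply Gauss's area formula. First the cross-terms c_i = x_i·y_{i+1} − x_{i+1}·y_i:
  119, 63, -45, -70  ⇒  2A = 67, A = 33.5.
Then Σ (y_i + y_{i+1})·c_i = -2312, so ȳ = -2312 / (6·33.5) = -2312/201.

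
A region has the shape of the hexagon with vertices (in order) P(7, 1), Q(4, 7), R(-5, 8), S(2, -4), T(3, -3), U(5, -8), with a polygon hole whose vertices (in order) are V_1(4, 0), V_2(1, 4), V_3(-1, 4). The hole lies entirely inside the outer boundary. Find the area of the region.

83

Outer boundary:
Apply the shoelace (surveyor's) formula: 2A = Σ (x_i·y_{i+1} − x_{i+1}·y_i), indices taken mod 6.
Σ = (45) + (67) + (4) + (6) + (-9) + (61) = 174
Area = |Σ|/2 = 87.
Hole:
Σ = (16) + (8) + (-16) = 8
Area = |Σ|/2 = 4.
Net area = 87 − 4 = 83.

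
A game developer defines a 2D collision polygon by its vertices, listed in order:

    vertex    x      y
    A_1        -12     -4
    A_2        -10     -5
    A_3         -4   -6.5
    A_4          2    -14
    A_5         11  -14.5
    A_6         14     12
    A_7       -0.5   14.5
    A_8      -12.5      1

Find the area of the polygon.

522.875

A_1→A_2: (-12)(-5) − (-10)(-4) = 20
A_2→A_3: (-10)(-6.5) − (-4)(-5) = 45
A_3→A_4: (-4)(-14) − (2)(-6.5) = 69
A_4→A_5: (2)(-14.5) − (11)(-14) = 125
A_5→A_6: (11)(12) − (14)(-14.5) = 335
A_6→A_7: (14)(14.5) − (-0.5)(12) = 209
A_7→A_8: (-0.5)(1) − (-12.5)(14.5) = 180.75
A_8→A_1: (-12.5)(-4) − (-12)(1) = 62
Σ = 1045.75
Area = |Σ|/2 = 522.875.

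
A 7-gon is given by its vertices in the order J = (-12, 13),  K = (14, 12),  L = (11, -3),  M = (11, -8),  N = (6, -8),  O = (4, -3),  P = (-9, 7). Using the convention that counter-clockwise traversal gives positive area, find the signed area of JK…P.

Apply the shoelace (surveyor's) formula: 2A = Σ (x_i·y_{i+1} − x_{i+1}·y_i), indices taken mod 7.
Σ = (-326) + (-174) + (-55) + (-40) + (14) + (1) + (-33) = -613
Signed area = Σ/2 = -306.5 (negative ⇒ clockwise traversal).

-306.5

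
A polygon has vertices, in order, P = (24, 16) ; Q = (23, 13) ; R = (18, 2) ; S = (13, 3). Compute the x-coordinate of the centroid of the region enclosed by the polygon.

Apply the surveyor's formula. First the cross-terms c_i = x_i·y_{i+1} − x_{i+1}·y_i:
  -56, -188, 28, 136  ⇒  2A = -80, A = -40.
Then Σ (x_i + x_{i+1})·c_i = -4440, so x̄ = -4440 / (6·(-40)) = 18.5.

18.5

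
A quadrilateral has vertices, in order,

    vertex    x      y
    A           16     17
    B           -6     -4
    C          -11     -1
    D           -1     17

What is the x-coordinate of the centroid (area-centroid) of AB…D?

Apply Gauss's area formula. First the cross-terms c_i = x_i·y_{i+1} − x_{i+1}·y_i:
  38, -38, -188, -289  ⇒  2A = -477, A = -238.5.
Then Σ (x_i + x_{i+1})·c_i = -1053, so x̄ = -1053 / (6·(-238.5)) = 39/53.

39/53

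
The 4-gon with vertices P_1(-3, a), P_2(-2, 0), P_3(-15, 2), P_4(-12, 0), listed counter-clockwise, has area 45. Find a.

The doubled signed area Σ (x_i y_{i+1} − x_{i+1} y_i) is linear in a.
With a=0 it equals 20; the coefficient of a is -10 (from the two edges through P_1).
So -10·a + 20 = 2·45 = 90 ⇒ a = -7.

-7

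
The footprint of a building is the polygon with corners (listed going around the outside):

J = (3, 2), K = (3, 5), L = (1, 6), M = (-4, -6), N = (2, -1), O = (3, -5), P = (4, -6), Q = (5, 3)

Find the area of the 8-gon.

47

Cross-terms: 9, 13, 18, 16, -7, 2, 42, 1  ⇒  Σ = 94
Area = |Σ|/2 = 47.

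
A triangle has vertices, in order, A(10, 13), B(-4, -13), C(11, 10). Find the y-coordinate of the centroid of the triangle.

Apply the shoelace (surveyor's) formula. First the cross-terms c_i = x_i·y_{i+1} − x_{i+1}·y_i:
  -78, 103, 43  ⇒  2A = 68, A = 34.
Then Σ (y_i + y_{i+1})·c_i = 680, so ȳ = 680 / (6·34) = 10/3.

10/3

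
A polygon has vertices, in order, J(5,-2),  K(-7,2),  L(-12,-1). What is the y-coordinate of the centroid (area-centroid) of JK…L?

Apply the surveyor's formula. First the cross-terms c_i = x_i·y_{i+1} − x_{i+1}·y_i:
  -4, 31, 29  ⇒  2A = 56, A = 28.
Then Σ (y_i + y_{i+1})·c_i = -56, so ȳ = -56 / (6·28) = -1/3.

-1/3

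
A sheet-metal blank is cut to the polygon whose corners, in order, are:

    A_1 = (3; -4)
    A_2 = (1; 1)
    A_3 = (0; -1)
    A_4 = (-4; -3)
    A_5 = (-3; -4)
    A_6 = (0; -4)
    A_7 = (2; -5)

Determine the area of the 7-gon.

18

Apply the shoelace formula: 2A = Σ (x_i·y_{i+1} − x_{i+1}·y_i), indices taken mod 7.
Σ = (7) + (-1) + (-4) + (7) + (12) + (8) + (7) = 36
Area = |Σ|/2 = 18.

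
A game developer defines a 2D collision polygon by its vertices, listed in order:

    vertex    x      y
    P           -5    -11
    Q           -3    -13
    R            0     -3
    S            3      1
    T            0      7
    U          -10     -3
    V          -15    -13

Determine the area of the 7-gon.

Apply Gauss's area formula: 2A = Σ (x_i·y_{i+1} − x_{i+1}·y_i), indices taken mod 7.
P→Q: (-5)(-13) − (-3)(-11) = 32
Q→R: (-3)(-3) − (0)(-13) = 9
R→S: (0)(1) − (3)(-3) = 9
S→T: (3)(7) − (0)(1) = 21
T→U: (0)(-3) − (-10)(7) = 70
U→V: (-10)(-13) − (-15)(-3) = 85
V→P: (-15)(-11) − (-5)(-13) = 100
Σ = 326
Area = |Σ|/2 = 163.

163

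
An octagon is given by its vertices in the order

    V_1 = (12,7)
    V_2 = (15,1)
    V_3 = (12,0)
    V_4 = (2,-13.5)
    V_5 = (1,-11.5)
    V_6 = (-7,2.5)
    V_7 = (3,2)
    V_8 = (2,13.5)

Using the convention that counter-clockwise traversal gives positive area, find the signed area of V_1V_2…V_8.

-243.75

Σ = (-93) + (-12) + (-162) + (-9.5) + (-78) + (-21.5) + (36.5) + (-148) = -487.5
Signed area = Σ/2 = -243.75 (negative ⇒ clockwise traversal).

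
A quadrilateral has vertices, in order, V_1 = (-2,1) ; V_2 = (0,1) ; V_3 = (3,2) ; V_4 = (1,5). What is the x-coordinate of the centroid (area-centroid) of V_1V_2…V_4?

12/19

Apply the surveyor's formula. First the cross-terms c_i = x_i·y_{i+1} − x_{i+1}·y_i:
  -2, -3, 13, 11  ⇒  2A = 19, A = 9.5.
Then Σ (x_i + x_{i+1})·c_i = 36, so x̄ = 36 / (6·9.5) = 12/19.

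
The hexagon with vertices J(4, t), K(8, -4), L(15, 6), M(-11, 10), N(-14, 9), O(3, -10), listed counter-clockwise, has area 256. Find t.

-2

The doubled signed area Σ (x_i y_{i+1} − x_{i+1} y_i) is linear in t.
With t=0 it equals 502; the coefficient of t is -5 (from the two edges through J).
So -5·t + 502 = 2·256 = 512 ⇒ t = -2.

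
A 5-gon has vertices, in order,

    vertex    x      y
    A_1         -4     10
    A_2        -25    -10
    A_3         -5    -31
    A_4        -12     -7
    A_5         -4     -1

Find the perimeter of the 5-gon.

104

|A_1A_2| = √((-21)² + (-20)²) = √841 = 29
|A_2A_3| = √((20)² + (-21)²) = √841 = 29
|A_3A_4| = √((-7)² + (24)²) = √625 = 25
|A_4A_5| = √((8)² + (6)²) = √100 = 10
|A_5A_1| = √((0)² + (11)²) = √121 = 11
Perimeter = 29 + 29 + 25 + 10 + 11 = 104.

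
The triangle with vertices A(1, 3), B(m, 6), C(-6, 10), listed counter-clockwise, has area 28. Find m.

Write out the shoelace sum; only the two edges meeting at B involve m:
2·Area = [(1·6 − m·3) + (m·10 − (-6)·6)] + -28
       = 7·m + 14 = 56
⇒ m = 6.

6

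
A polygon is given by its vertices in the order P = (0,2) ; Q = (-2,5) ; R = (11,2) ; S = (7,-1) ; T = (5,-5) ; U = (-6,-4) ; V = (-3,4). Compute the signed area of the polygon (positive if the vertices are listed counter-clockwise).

Cross-terms: 4, -59, -25, -30, -50, -36, -6  ⇒  Σ = -202
Signed area = Σ/2 = -101 (negative ⇒ clockwise traversal).

-101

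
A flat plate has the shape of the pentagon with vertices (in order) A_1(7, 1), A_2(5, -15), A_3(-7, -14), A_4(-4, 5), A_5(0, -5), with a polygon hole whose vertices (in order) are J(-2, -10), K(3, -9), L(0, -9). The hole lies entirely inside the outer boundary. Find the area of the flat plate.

Outer boundary:
Apply the surveyor's formula: 2A = Σ (x_i·y_{i+1} − x_{i+1}·y_i), indices taken mod 5.
Σ = (-110) + (-175) + (-91) + (20) + (35) = -321
Area = |Σ|/2 = 160.5.
Hole:
J→K: (-2)(-9) − (3)(-10) = 48
K→L: (3)(-9) − (0)(-9) = -27
L→J: (0)(-10) − (-2)(-9) = -18
Σ = 3
Area = |Σ|/2 = 1.5.
Net area = 160.5 − 1.5 = 159.

159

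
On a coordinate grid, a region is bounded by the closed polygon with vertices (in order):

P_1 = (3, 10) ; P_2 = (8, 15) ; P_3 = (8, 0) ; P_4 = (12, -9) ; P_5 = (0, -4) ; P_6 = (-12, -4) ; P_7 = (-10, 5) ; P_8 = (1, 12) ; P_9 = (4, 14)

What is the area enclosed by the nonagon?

292

Apply the shoelace (surveyor's) formula: 2A = Σ (x_i·y_{i+1} − x_{i+1}·y_i), indices taken mod 9.
P_1→P_2: (3)(15) − (8)(10) = -35
P_2→P_3: (8)(0) − (8)(15) = -120
P_3→P_4: (8)(-9) − (12)(0) = -72
P_4→P_5: (12)(-4) − (0)(-9) = -48
P_5→P_6: (0)(-4) − (-12)(-4) = -48
P_6→P_7: (-12)(5) − (-10)(-4) = -100
P_7→P_8: (-10)(12) − (1)(5) = -125
P_8→P_9: (1)(14) − (4)(12) = -34
P_9→P_1: (4)(10) − (3)(14) = -2
Σ = -584
Area = |Σ|/2 = 292.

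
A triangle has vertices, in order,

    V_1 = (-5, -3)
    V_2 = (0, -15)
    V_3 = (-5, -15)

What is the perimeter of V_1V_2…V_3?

30

|V_1V_2| = √((5)² + (-12)²) = √169 = 13
|V_2V_3| = √((-5)² + (0)²) = √25 = 5
|V_3V_1| = √((0)² + (12)²) = √144 = 12
Perimeter = 13 + 5 + 12 = 30.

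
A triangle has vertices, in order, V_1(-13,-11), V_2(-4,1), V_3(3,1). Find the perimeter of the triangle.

|V_1V_2| = √((9)² + (12)²) = √225 = 15
|V_2V_3| = √((7)² + (0)²) = √49 = 7
|V_3V_1| = √((-16)² + (-12)²) = √400 = 20
Perimeter = 15 + 7 + 20 = 42.

42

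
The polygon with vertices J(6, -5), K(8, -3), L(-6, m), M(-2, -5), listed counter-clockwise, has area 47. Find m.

2

The doubled signed area Σ (x_i y_{i+1} − x_{i+1} y_i) is linear in m.
With m=0 it equals 74; the coefficient of m is 10 (from the two edges through L).
So 10·m + 74 = 2·47 = 94 ⇒ m = 2.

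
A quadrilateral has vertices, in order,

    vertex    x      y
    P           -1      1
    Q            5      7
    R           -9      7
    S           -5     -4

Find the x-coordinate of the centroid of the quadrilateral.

-115/37

Apply the shoelace (surveyor's) formula. First the cross-terms c_i = x_i·y_{i+1} − x_{i+1}·y_i:
  -12, 98, 71, -9  ⇒  2A = 148, A = 74.
Then Σ (x_i + x_{i+1})·c_i = -1380, so x̄ = -1380 / (6·74) = -115/37.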